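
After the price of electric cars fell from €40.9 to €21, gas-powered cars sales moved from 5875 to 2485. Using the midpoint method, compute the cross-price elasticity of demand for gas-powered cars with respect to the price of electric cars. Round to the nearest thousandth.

1.261

%ΔQ_x = (2485 − 5875)/[(5875+2485)/2] = -3390/4180 ≈ -0.8110.
%ΔP_y = (21 − 40.9)/[(40.9+21)/2] ≈ -0.6430.
E_xy = -0.8110/-0.6430 ≈ 1.261.
E_xy > 0, so gas-powered cars and electric cars are substitutes.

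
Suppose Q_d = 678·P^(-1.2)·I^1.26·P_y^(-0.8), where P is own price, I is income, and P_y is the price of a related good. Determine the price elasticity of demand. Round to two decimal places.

-1.20

For a Cobb–Douglas (constant-elasticity) form Q_d = A·P^α·…, the elasticity with respect to P equals the exponent α at every point.
Here the exponent on P is -1.2, so the price elasticity of demand is -1.20.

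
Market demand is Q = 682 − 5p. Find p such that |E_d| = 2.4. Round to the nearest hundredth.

96.28

Set −bp/(a − bp) = −2.4 ⇒ bp = 2.4(a − bp) ⇒ bp(1+2.4) = 2.4·a.
p = 2.4·682/(5·3.4) ≈ 96.28.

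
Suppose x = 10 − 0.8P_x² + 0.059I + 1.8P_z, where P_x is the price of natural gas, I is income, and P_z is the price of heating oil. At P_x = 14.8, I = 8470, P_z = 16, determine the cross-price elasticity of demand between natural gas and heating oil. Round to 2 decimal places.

At the given point, x = 10 − 0.8(14.8)² + 0.059(8470) + 1.8(16) = 10 − 175.232 + 499.73 + 28.8 = 363.298.
∂x/∂P_z = +1.8, so E_xy = 1.8·(16/363.298) ≈ 0.08.
E_xy > 0: the goods are substitutes.

0.08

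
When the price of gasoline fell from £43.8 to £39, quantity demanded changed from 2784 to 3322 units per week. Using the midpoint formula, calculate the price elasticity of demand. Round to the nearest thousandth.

%ΔQ = (3322 − 2784)/[(2784 + 3322)/2] = 538/3053 ≈ 0.1762.
%ΔP = (39 − 43.8)/[(43.8 + 39)/2] = -4.8/41.4 ≈ -0.1159.
Arc elasticity E = %ΔQ/%ΔP ≈ 0.1762/-0.1159 ≈ -1.520.
|E| > 1: demand is elastic over this range.

-1.520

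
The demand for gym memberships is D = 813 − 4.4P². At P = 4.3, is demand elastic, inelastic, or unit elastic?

inelastic

At P = 4.3, D = 731.644.
dD/dP = −2·4.4·P = −37.84.
Point elasticity E = (dD/dP)·(P/D) = -37.84 × 4.3/731.644 ≈ -0.222.
|E| ≈ 0.222 < 1, so demand is inelastic.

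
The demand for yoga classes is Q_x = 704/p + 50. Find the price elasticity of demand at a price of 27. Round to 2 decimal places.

-0.34

At p = 27, Q_x = 76.0741.
dQ_x/dp = −704/p² = −0.9657.
Point elasticity E = (dQ_x/dp)·(p/Q_x) = -0.9657 × 27/76.0741 ≈ -0.34.
|E| < 1, so demand is inelastic at this price.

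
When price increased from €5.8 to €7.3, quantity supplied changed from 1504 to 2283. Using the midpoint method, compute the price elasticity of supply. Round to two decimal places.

1.80

%ΔQ = (2283 − 1504)/[(1504 + 2283)/2] = 779/1893.5 ≈ 0.4114.
%ΔP = (7.3 − 5.8)/[(5.8 + 7.3)/2] = 1.5/6.55 ≈ 0.2290.
Arc elasticity E = %ΔQ/%ΔP ≈ 0.4114/0.2290 ≈ 1.80.
|E| > 1: supply is elastic over this range.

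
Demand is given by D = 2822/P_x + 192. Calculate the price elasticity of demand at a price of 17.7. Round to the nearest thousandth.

-0.454

At P_x = 17.7, D = 351.435.
dD/dP_x = −2822/P_x² = −9.0076.
Point elasticity E = (dD/dP_x)·(P_x/D) = -9.0076 × 17.7/351.435 ≈ -0.454.
|E| < 1, so demand is inelastic at this price.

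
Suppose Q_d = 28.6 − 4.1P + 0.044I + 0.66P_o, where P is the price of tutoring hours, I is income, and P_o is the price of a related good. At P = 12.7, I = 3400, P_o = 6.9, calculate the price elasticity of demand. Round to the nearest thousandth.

Q_d = 28.6 − 4.1(12.7) + 0.044(3400) + 0.66(6.9) = 28.6 − 52.07 + 149.6 + 4.554 = 130.684.
∂Q_d/∂P = −4.1, so E_p = (−4.1)·(12.7/130.684) ≈ -0.398.
|E_p| < 1: demand is inelastic.

-0.398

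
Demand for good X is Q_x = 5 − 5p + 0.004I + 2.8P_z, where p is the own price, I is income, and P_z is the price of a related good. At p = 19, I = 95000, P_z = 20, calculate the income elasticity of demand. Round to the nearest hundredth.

Evaluating quantity at (p, I, P_z) gives Q_x = 5 − 5(19) + 0.004(95000) + 2.8(20) = 5 − 95 + 380 + 56 = 346.
∂Q_x/∂I = +0.004, so E_I = 0.004·(95000/346) ≈ 1.10.
E_I > 1: normal good (luxury).

1.10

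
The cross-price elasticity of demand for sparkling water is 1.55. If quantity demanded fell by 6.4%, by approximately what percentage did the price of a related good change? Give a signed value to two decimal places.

%ΔQ ≈ E × %ΔP_y ⇒ %ΔP_y = %ΔQ / E = (-6.4%)/(1.55) ≈ -4.13%.

-4.13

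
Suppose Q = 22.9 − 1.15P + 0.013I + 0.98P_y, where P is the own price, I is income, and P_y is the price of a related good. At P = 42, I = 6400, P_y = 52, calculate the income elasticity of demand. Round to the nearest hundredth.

At the given point, Q = 22.9 − 1.15(42) + 0.013(6400) + 0.98(52) = 22.9 − 48.3 + 83.2 + 50.96 = 108.76.
∂Q/∂I = +0.013, so E_I = 0.013·(6400/108.76) ≈ 0.76.
E_I ∈ (0,1): normal good (necessity).

0.76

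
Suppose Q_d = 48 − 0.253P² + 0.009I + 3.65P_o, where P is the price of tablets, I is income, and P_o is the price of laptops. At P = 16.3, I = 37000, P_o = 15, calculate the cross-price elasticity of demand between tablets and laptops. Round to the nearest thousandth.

At the given point, Q_d = 48 − 0.253(16.3)² + 0.009(37000) + 3.65(15) = 48 − 67.2196 + 333 + 54.75 = 368.5304.
∂Q_d/∂P_o = +3.65, so E_xy = 3.65·(15/368.5304) ≈ 0.149.
E_xy > 0: the goods are substitutes.

0.149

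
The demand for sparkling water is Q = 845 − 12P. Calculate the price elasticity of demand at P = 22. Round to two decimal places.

-0.45

At P = 22, Q = 581.
dQ/dP = −12.
Point elasticity E = (dQ/dP)·(P/Q) = -12 × 22/581 ≈ -0.45.
|E| < 1, so demand is inelastic at this price.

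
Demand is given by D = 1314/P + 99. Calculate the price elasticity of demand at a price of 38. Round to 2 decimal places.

-0.26

At P = 38, D = 133.5789.
dD/dP = −1314/P² = −0.91.
Point elasticity E = (dD/dP)·(P/D) = -0.91 × 38/133.5789 ≈ -0.26.
|E| < 1, so demand is inelastic at this price.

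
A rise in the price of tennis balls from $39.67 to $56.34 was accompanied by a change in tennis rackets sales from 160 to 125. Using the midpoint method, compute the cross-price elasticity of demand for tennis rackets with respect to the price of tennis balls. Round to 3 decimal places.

%ΔQ_x = (125 − 160)/[(160+125)/2] = -35/142.5 ≈ -0.2456.
%ΔP_y = (56.34 − 39.67)/[(39.67+56.34)/2] ≈ 0.3473.
E_xy = -0.2456/0.3473 ≈ -0.707.
E_xy < 0, so tennis rackets and tennis balls are complements.

-0.707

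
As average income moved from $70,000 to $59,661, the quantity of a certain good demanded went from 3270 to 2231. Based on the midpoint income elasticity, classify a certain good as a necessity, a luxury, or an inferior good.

%ΔQ = (2231 − 3270)/[(3270+2231)/2] = -1039/2750.5 ≈ -0.3777.
%ΔI = (59,661 − 70,000)/[(70,000+59,661)/2] = -10339/64830.5 ≈ -0.1595.
E_I = %ΔQ/%ΔI ≈ 2.369.
E_I > 1: normal good (luxury).

luxury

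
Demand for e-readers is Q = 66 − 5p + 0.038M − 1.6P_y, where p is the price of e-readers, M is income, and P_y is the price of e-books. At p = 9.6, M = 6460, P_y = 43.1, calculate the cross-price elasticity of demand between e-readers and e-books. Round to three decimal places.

At the given point, Q = 66 − 5(9.6) + 0.038(6460) − 1.6(43.1) = 66 − 48 + 245.48 − 68.96 = 194.52.
∂Q/∂P_y = −1.6, so E_xy = -1.6·(43.1/194.52) ≈ -0.355.
E_xy < 0: the goods are complements.

-0.355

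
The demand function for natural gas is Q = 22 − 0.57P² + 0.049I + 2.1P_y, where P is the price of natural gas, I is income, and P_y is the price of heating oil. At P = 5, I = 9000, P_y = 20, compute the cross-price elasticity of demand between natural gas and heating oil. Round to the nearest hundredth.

0.09

First evaluate Q: 22 − 0.57(5)² + 0.049(9000) + 2.1(20) = 22 − 14.25 + 441 + 42 = 490.75.
∂Q/∂P_y = +2.1, so E_xy = 2.1·(20/490.75) ≈ 0.09.
E_xy > 0: the goods are substitutes.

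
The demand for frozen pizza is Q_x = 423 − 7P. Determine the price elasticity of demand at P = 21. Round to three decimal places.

At P = 21, Q_x = 276.
dQ_x/dP = −7.
Point elasticity E = (dQ_x/dP)·(P/Q_x) = -7 × 21/276 ≈ -0.533.
|E| < 1, so demand is inelastic at this price.

-0.533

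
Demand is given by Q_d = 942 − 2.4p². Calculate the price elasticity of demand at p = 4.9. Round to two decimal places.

-0.13

At p = 4.9, Q_d = 884.376.
dQ_d/dp = −2·2.4·p = −23.52.
Point elasticity E = (dQ_d/dp)·(p/Q_d) = -23.52 × 4.9/884.376 ≈ -0.13.
|E| < 1, so demand is inelastic at this price.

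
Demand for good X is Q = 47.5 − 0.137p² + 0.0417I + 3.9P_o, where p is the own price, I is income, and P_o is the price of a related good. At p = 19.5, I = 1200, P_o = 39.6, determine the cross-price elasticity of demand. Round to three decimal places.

0.773

Substituting, Q = 47.5 − 0.137(19.5)² + 0.0417(1200) + 3.9(39.6) = 47.5 − 52.0943 + 50.04 + 154.44 = 199.8858.
∂Q/∂P_o = +3.9, so E_xy = 3.9·(39.6/199.8858) ≈ 0.773.
E_xy > 0: the goods are substitutes.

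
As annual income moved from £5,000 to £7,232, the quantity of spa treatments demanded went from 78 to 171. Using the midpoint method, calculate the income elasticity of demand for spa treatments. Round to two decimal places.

%ΔQ = (171 − 78)/[(78+171)/2] = 93/124.5 ≈ 0.7470.
%ΔI = (7,232 − 5,000)/[(5,000+7,232)/2] = 2232/6116 ≈ 0.3649.
E_I = %ΔQ/%ΔI ≈ 2.05.
E_I > 1: normal good (luxury).

2.05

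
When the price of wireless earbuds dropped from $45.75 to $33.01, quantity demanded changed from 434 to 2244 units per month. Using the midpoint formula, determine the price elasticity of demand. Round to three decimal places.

-4.178

%Δq = (2244 − 434)/[(434 + 2244)/2] = 1810/1339 ≈ 1.3518.
%ΔP = (33.01 − 45.75)/[(45.75 + 33.01)/2] = -12.74/39.38 ≈ -0.3235.
Arc elasticity E = %Δq/%ΔP ≈ 1.3518/-0.3235 ≈ -4.178.
|E| > 1: demand is elastic over this range.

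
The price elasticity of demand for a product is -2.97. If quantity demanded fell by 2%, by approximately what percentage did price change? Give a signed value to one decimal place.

0.7

%ΔQ ≈ E × %ΔP ⇒ %ΔP = %ΔQ / E = (-2%)/(-2.97) ≈ 0.7%.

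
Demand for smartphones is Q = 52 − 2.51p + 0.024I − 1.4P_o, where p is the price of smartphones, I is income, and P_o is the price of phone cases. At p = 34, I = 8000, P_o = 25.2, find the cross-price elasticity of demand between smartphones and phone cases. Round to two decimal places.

At the given point, Q = 52 − 2.51(34) + 0.024(8000) − 1.4(25.2) = 52 − 85.34 + 192 − 35.28 = 123.38.
∂Q/∂P_o = −1.4, so E_xy = -1.4·(25.2/123.38) ≈ -0.29.
E_xy < 0: the goods are complements.

-0.29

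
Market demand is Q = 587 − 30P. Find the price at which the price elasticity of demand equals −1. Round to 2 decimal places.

For linear demand Q = a − bP, E = −bP/(a − bP). |E| = 1 ⇒ bP = a − bP ⇒ P = a/(2b).
P = 587/(2·30) ≈ 9.78.

9.78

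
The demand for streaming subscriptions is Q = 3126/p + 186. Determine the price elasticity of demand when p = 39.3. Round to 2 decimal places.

At p = 39.3, Q = 265.542.
dQ/dp = −3126/p² = −2.024.
Point elasticity E = (dQ/dp)·(p/Q) = -2.024 × 39.3/265.542 ≈ -0.30.
|E| < 1, so demand is inelastic at this price.

-0.30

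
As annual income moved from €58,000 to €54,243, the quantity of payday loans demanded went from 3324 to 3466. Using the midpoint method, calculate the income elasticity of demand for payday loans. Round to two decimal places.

-0.62

%ΔQ = (3466 − 3324)/[(3324+3466)/2] = 142/3395 ≈ 0.0418.
%ΔM = (54,243 − 58,000)/[(58,000+54,243)/2] = -3757/56121.5 ≈ -0.0669.
E_I = %ΔQ/%ΔM ≈ -0.62.
E_I < 0: inferior good.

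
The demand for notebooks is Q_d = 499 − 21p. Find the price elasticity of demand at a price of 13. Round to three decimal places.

At p = 13, Q_d = 226.
dQ_d/dp = −21.
Point elasticity E = (dQ_d/dp)·(p/Q_d) = -21 × 13/226 ≈ -1.208.
|E| > 1, so demand is elastic at this price.

-1.208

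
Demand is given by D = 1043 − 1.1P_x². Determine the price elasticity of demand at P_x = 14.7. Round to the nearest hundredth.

At P_x = 14.7, D = 805.301.
dD/dP_x = −2·1.1·P_x = −32.34.
Point elasticity E = (dD/dP_x)·(P_x/D) = -32.34 × 14.7/805.301 ≈ -0.59.
|E| < 1, so demand is inelastic at this price.

-0.59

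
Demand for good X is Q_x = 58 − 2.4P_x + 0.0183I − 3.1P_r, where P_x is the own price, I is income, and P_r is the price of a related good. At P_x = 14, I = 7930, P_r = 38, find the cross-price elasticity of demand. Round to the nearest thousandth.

At the given point, Q_x = 58 − 2.4(14) + 0.0183(7930) − 3.1(38) = 58 − 33.6 + 145.119 − 117.8 = 51.719.
∂Q_x/∂P_r = −3.1, so E_xy = -3.1·(38/51.719) ≈ -2.278.
E_xy < 0: the goods are complements.

-2.278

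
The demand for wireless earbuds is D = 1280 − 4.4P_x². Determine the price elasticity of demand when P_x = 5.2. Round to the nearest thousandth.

At P_x = 5.2, D = 1161.024.
dD/dP_x = −2·4.4·P_x = −45.76.
Point elasticity E = (dD/dP_x)·(P_x/D) = -45.76 × 5.2/1161.024 ≈ -0.205.
|E| < 1, so demand is inelastic at this price.

-0.205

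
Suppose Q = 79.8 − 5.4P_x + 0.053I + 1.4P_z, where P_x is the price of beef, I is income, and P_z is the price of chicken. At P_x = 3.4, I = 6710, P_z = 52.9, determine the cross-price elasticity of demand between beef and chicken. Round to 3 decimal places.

0.151

First evaluate Q: 79.8 − 5.4(3.4) + 0.053(6710) + 1.4(52.9) = 79.8 − 18.36 + 355.63 + 74.06 = 491.13.
∂Q/∂P_z = +1.4, so E_xy = 1.4·(52.9/491.13) ≈ 0.151.
E_xy > 0: the goods are substitutes.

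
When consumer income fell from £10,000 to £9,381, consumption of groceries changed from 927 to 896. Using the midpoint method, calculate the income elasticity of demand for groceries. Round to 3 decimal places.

0.532

%ΔQ = (896 − 927)/[(927+896)/2] = -31/911.5 ≈ -0.0340.
%ΔI = (9,381 − 10,000)/[(10,000+9,381)/2] = -619/9690.5 ≈ -0.0639.
E_I = %ΔQ/%ΔI ≈ 0.532.
E_I ∈ (0,1): normal good (necessity).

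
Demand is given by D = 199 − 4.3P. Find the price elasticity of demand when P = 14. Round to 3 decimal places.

At P = 14, D = 138.8.
dD/dP = −4.3.
Point elasticity E = (dD/dP)·(P/D) = -4.3 × 14/138.8 ≈ -0.434.
|E| < 1, so demand is inelastic at this price.

-0.434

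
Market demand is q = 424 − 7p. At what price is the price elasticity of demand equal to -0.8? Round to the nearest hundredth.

Set −bp/(a − bp) = −0.8 ⇒ bp = 0.8(a − bp) ⇒ bp(1+0.8) = 0.8·a.
p = 0.8·424/(7·1.8) ≈ 26.92.

26.92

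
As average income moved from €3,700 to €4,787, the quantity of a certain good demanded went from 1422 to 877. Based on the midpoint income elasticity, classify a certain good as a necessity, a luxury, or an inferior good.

inferior

%ΔQ = (877 − 1422)/[(1422+877)/2] = -545/1149.5 ≈ -0.4741.
%ΔY = (4,787 − 3,700)/[(3,700+4,787)/2] = 1087/4243.5 ≈ 0.2562.
E_I = %ΔQ/%ΔY ≈ -1.851.
E_I < 0: inferior good.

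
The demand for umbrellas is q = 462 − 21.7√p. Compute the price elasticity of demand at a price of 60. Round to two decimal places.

-0.29

At p = 60, q = 293.9125.
dq/dp = −21.7/(2√p) = −21.7/(2·7.746).
Point elasticity E = (dq/dp)·(p/q) = -1.4007 × 60/293.9125 ≈ -0.29.
|E| < 1, so demand is inelastic at this price.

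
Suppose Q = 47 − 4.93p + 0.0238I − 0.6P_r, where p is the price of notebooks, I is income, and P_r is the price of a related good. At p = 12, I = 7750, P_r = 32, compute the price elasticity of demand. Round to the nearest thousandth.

At the given point, Q = 47 − 4.93(12) + 0.0238(7750) − 0.6(32) = 47 − 59.16 + 184.45 − 19.2 = 153.09.
∂Q/∂p = −4.93, so E_p = (−4.93)·(12/153.09) ≈ -0.386.
|E_p| < 1: demand is inelastic.

-0.386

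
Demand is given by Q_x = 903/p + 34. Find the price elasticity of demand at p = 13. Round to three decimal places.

-0.671

At p = 13, Q_x = 103.4615.
dQ_x/dp = −903/p² = −5.3432.
Point elasticity E = (dQ_x/dp)·(p/Q_x) = -5.3432 × 13/103.4615 ≈ -0.671.
|E| < 1, so demand is inelastic at this price.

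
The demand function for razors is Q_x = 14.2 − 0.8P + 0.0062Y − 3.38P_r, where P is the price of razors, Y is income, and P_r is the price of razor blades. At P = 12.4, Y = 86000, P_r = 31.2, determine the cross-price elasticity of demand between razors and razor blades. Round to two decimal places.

-0.24

Evaluating quantity at (P, Y, P_r) gives Q_x = 14.2 − 0.8(12.4) + 0.0062(86000) − 3.38(31.2) = 14.2 − 9.92 + 533.2 − 105.456 = 432.024.
∂Q_x/∂P_r = −3.38, so E_xy = -3.38·(31.2/432.024) ≈ -0.24.
E_xy < 0: the goods are complements.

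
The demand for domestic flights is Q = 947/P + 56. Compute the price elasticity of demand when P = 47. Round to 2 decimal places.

At P = 47, Q = 76.1489.
dQ/dP = −947/P² = −0.4287.
Point elasticity E = (dQ/dP)·(P/Q) = -0.4287 × 47/76.1489 ≈ -0.26.
|E| < 1, so demand is inelastic at this price.

-0.26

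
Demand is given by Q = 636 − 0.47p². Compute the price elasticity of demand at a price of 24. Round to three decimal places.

At p = 24, Q = 365.28.
dQ/dp = −2·0.47·p = −22.56.
Point elasticity E = (dQ/dp)·(p/Q) = -22.56 × 24/365.28 ≈ -1.482.
|E| > 1, so demand is elastic at this price.

-1.482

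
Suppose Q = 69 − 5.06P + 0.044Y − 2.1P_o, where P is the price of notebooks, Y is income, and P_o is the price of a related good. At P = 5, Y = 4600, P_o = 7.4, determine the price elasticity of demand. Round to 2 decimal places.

-0.11

Evaluating quantity at (P, Y, P_o) gives Q = 69 − 5.06(5) + 0.044(4600) − 2.1(7.4) = 69 − 25.3 + 202.4 − 15.54 = 230.56.
∂Q/∂P = −5.06, so E_p = (−5.06)·(5/230.56) ≈ -0.11.
|E_p| < 1: demand is inelastic.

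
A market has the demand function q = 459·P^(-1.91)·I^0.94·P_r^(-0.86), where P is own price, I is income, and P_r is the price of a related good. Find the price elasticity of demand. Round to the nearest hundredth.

-1.91

For a Cobb–Douglas (constant-elasticity) form q = A·P^α·…, the elasticity with respect to P equals the exponent α at every point.
Here the exponent on P is -1.91, so the price elasticity of demand is -1.91.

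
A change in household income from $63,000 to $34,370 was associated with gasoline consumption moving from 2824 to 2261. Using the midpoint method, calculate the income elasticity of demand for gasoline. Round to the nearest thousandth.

0.377

%ΔQ = (2261 − 2824)/[(2824+2261)/2] = -563/2542.5 ≈ -0.2214.
%ΔY = (34,370 − 63,000)/[(63,000+34,370)/2] = -28630/48685 ≈ -0.5881.
E_I = %ΔQ/%ΔY ≈ 0.377.
E_I ∈ (0,1): normal good (necessity).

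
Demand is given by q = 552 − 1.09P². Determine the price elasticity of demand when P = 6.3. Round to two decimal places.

-0.17

At P = 6.3, q = 508.7379.
dq/dP = −2·1.09·P = −13.734.
Point elasticity E = (dq/dP)·(P/q) = -13.734 × 6.3/508.7379 ≈ -0.17.
|E| < 1, so demand is inelastic at this price.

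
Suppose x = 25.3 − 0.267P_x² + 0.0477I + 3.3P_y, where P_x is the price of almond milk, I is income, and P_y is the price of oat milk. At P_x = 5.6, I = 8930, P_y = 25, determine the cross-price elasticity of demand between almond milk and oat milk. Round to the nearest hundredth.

Substituting, x = 25.3 − 0.267(5.6)² + 0.0477(8930) + 3.3(25) = 25.3 − 8.3731 + 425.961 + 82.5 = 525.3879.
∂x/∂P_y = +3.3, so E_xy = 3.3·(25/525.3879) ≈ 0.16.
E_xy > 0: the goods are substitutes.

0.16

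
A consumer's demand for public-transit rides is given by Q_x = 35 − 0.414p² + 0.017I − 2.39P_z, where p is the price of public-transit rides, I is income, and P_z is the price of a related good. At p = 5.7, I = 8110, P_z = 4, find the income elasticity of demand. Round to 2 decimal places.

0.92

Q_x = 35 − 0.414(5.7)² + 0.017(8110) − 2.39(4) = 35 − 13.4509 + 137.87 − 9.56 = 149.8591.
∂Q_x/∂I = +0.017, so E_I = 0.017·(8110/149.8591) ≈ 0.92.
E_I ∈ (0,1): normal good (necessity).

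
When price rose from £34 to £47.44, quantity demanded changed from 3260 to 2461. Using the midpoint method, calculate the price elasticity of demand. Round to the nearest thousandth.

-0.846

%Δq = (2461 − 3260)/[(3260 + 2461)/2] = -799/2860.5 ≈ -0.2793.
%Δp = (47.44 − 34)/[(34 + 47.44)/2] = 13.44/40.72 ≈ 0.3301.
Arc elasticity E = %Δq/%Δp ≈ -0.2793/0.3301 ≈ -0.846.
|E| < 1: demand is inelastic over this range.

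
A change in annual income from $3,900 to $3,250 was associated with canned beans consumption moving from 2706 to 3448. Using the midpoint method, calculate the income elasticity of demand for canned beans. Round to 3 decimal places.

%ΔQ = (3448 − 2706)/[(2706+3448)/2] = 742/3077 ≈ 0.2411.
%ΔI = (3,250 − 3,900)/[(3,900+3,250)/2] = -650/3575 ≈ -0.1818.
E_I = %ΔQ/%ΔI ≈ -1.326.
E_I < 0: inferior good.

-1.326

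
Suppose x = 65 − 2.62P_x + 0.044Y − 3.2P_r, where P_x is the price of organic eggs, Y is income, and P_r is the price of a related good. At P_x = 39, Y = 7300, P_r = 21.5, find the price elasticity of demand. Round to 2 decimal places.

Evaluating quantity at (P_x, Y, P_r) gives x = 65 − 2.62(39) + 0.044(7300) − 3.2(21.5) = 65 − 102.18 + 321.2 − 68.8 = 215.22.
∂x/∂P_x = −2.62, so E_p = (−2.62)·(39/215.22) ≈ -0.47.
|E_p| < 1: demand is inelastic.

-0.47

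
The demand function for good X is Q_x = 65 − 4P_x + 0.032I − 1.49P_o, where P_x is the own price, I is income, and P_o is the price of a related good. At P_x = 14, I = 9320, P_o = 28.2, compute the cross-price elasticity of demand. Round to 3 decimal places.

Evaluating quantity at (P_x, I, P_o) gives Q_x = 65 − 4(14) + 0.032(9320) − 1.49(28.2) = 65 − 56 + 298.24 − 42.018 = 265.222.
∂Q_x/∂P_o = −1.49, so E_xy = -1.49·(28.2/265.222) ≈ -0.158.
E_xy < 0: the goods are complements.

-0.158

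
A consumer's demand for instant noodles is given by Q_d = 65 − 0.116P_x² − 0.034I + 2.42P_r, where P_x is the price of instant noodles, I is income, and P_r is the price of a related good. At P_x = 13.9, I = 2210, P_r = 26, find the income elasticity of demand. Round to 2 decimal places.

-2.47

At the given point, Q_d = 65 − 0.116(13.9)² − 0.034(2210) + 2.42(26) = 65 − 22.4124 − 75.14 + 62.92 = 30.3676.
∂Q_d/∂I = −0.034, so E_I = -0.034·(2210/30.3676) ≈ -2.47.
E_I < 0: inferior good.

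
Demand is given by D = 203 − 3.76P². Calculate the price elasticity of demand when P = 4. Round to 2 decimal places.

At P = 4, D = 142.84.
dD/dP = −2·3.76·P = −30.08.
Point elasticity E = (dD/dP)·(P/D) = -30.08 × 4/142.84 ≈ -0.84.
|E| < 1, so demand is inelastic at this price.

-0.84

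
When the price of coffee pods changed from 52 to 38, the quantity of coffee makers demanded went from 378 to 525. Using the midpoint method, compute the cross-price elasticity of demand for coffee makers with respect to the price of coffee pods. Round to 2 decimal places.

-1.05

%ΔQ_x = (525 − 378)/[(378+525)/2] = 147/451.5 ≈ 0.3256.
%ΔP_y = (38 − 52)/[(52+38)/2] ≈ -0.3111.
E_xy = 0.3256/-0.3111 ≈ -1.05.
E_xy < 0, so coffee makers and coffee pods are complements.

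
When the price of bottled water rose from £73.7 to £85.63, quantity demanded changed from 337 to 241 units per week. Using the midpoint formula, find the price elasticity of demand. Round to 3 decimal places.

%Δq = (241 − 337)/[(337 + 241)/2] = -96/289 ≈ -0.3322.
%ΔP = (85.63 − 73.7)/[(73.7 + 85.63)/2] = 11.93/79.665 ≈ 0.1498.
Arc elasticity E = %Δq/%ΔP ≈ -0.3322/0.1498 ≈ -2.218.
|E| > 1: demand is elastic over this range.

-2.218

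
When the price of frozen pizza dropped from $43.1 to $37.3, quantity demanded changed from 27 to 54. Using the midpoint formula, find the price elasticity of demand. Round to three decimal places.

%ΔQ = (54 − 27)/[(27 + 54)/2] = 27/40.5 ≈ 0.6667.
%ΔP = (37.3 − 43.1)/[(43.1 + 37.3)/2] = -5.8/40.2 ≈ -0.1443.
Arc elasticity E = %ΔQ/%ΔP ≈ 0.6667/-0.1443 ≈ -4.621.
|E| > 1: demand is elastic over this range.

-4.621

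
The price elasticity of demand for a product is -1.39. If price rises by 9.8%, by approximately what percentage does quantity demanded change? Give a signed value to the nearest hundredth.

-13.62

%ΔQ ≈ E × %ΔP = (-1.39) × (9.8%) ≈ -13.62%.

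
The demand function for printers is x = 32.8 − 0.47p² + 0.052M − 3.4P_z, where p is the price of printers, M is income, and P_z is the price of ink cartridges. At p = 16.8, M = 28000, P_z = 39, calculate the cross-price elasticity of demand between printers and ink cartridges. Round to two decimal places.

-0.11

First evaluate x: 32.8 − 0.47(16.8)² + 0.052(28000) − 3.4(39) = 32.8 − 132.6528 + 1456 − 132.6 = 1223.5472.
∂x/∂P_z = −3.4, so E_xy = -3.4·(39/1223.5472) ≈ -0.11.
E_xy < 0: the goods are complements.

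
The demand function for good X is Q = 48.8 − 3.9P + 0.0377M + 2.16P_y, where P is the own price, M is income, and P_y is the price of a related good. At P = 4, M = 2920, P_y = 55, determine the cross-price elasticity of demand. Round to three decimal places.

Substituting, Q = 48.8 − 3.9(4) + 0.0377(2920) + 2.16(55) = 48.8 − 15.6 + 110.084 + 118.8 = 262.084.
∂Q/∂P_y = +2.16, so E_xy = 2.16·(55/262.084) ≈ 0.453.
E_xy > 0: the goods are substitutes.

0.453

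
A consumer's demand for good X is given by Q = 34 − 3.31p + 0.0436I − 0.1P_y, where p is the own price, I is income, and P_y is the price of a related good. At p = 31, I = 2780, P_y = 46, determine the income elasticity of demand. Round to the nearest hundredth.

Evaluating quantity at (p, I, P_y) gives Q = 34 − 3.31(31) + 0.0436(2780) − 0.1(46) = 34 − 102.61 + 121.208 − 4.6 = 47.998.
∂Q/∂I = +0.0436, so E_I = 0.0436·(2780/47.998) ≈ 2.53.
E_I > 1: normal good (luxury).

2.53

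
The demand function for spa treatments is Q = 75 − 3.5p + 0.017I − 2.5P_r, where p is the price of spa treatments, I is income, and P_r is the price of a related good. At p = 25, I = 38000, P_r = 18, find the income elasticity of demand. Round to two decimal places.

1.10

First evaluate Q: 75 − 3.5(25) + 0.017(38000) − 2.5(18) = 75 − 87.5 + 646 − 45 = 588.5.
∂Q/∂I = +0.017, so E_I = 0.017·(38000/588.5) ≈ 1.10.
E_I > 1: normal good (luxury).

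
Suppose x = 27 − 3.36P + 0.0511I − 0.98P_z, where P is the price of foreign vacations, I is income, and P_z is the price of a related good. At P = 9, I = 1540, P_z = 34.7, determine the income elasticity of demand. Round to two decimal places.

At the given point, x = 27 − 3.36(9) + 0.0511(1540) − 0.98(34.7) = 27 − 30.24 + 78.694 − 34.006 = 41.448.
∂x/∂I = +0.0511, so E_I = 0.0511·(1540/41.448) ≈ 1.90.
E_I > 1: normal good (luxury).

1.90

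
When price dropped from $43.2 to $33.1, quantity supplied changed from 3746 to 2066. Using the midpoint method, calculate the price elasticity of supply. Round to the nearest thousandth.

2.184

%ΔQ = (2066 − 3746)/[(3746 + 2066)/2] = -1680/2906 ≈ -0.5781.
%Δp = (33.1 − 43.2)/[(43.2 + 33.1)/2] = -10.1/38.15 ≈ -0.2647.
Arc elasticity E = %ΔQ/%Δp ≈ -0.5781/-0.2647 ≈ 2.184.
|E| > 1: supply is elastic over this range.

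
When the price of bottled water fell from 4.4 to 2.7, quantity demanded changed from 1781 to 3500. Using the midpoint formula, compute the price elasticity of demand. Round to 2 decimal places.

%ΔQ = (3500 − 1781)/[(1781 + 3500)/2] = 1719/2640.5 ≈ 0.6510.
%ΔP = (2.7 − 4.4)/[(4.4 + 2.7)/2] = -1.7/3.55 ≈ -0.4789.
Arc elasticity E = %ΔQ/%ΔP ≈ 0.6510/-0.4789 ≈ -1.36.
|E| > 1: demand is elastic over this range.

-1.36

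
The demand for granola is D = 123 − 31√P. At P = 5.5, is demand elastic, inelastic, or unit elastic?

At P = 5.5, D = 50.2986.
dD/dP = −31/(2√P) = −31/(2·2.3452).
Point elasticity E = (dD/dP)·(P/D) = -6.6092 × 5.5/50.2986 ≈ -0.723.
|E| ≈ 0.723 < 1, so demand is inelastic.

inelastic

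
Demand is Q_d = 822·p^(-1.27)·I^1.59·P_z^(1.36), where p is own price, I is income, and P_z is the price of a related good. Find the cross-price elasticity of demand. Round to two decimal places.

1.36

For a Cobb–Douglas (constant-elasticity) form Q_d = A·P_z^α·…, the elasticity with respect to P_z equals the exponent α at every point.
Here the exponent on P_z is 1.36, so the cross-price elasticity of demand is 1.36.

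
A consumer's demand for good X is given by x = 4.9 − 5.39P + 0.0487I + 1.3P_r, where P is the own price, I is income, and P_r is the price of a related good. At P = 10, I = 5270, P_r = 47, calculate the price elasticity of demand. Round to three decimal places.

At the given point, x = 4.9 − 5.39(10) + 0.0487(5270) + 1.3(47) = 4.9 − 53.9 + 256.649 + 61.1 = 268.749.
∂x/∂P = −5.39, so E_p = (−5.39)·(10/268.749) ≈ -0.201.
|E_p| < 1: demand is inelastic.

-0.201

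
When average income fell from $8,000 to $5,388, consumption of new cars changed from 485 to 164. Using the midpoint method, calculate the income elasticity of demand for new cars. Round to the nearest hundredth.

2.54

%ΔQ = (164 − 485)/[(485+164)/2] = -321/324.5 ≈ -0.9892.
%ΔI = (5,388 − 8,000)/[(8,000+5,388)/2] = -2612/6694 ≈ -0.3902.
E_I = %ΔQ/%ΔI ≈ 2.54.
E_I > 1: normal good (luxury).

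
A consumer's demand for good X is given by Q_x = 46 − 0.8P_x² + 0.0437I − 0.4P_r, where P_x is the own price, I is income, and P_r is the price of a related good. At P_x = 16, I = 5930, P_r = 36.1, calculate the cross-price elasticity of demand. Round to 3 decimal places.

-0.168

Evaluating quantity at (P_x, I, P_r) gives Q_x = 46 − 0.8(16)² + 0.0437(5930) − 0.4(36.1) = 46 − 204.8 + 259.141 − 14.44 = 85.901.
∂Q_x/∂P_r = −0.4, so E_xy = -0.4·(36.1/85.901) ≈ -0.168.
E_xy < 0: the goods are complements.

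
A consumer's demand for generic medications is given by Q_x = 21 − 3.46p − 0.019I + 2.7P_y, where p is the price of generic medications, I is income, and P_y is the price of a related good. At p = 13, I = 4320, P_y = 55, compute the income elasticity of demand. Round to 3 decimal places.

At the given point, Q_x = 21 − 3.46(13) − 0.019(4320) + 2.7(55) = 21 − 44.98 − 82.08 + 148.5 = 42.44.
∂Q_x/∂I = −0.019, so E_I = -0.019·(4320/42.44) ≈ -1.934.
E_I < 0: inferior good.

-1.934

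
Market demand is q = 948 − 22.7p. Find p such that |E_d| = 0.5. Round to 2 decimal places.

Set −bp/(a − bp) = −0.5 ⇒ bp = 0.5(a − bp) ⇒ bp(1+0.5) = 0.5·a.
p = 0.5·948/(22.7·1.5) ≈ 13.92.

13.92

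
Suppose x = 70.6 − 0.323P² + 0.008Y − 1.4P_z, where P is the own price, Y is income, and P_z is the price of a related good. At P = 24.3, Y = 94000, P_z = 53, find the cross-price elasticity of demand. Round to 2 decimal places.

-0.13

At the given point, x = 70.6 − 0.323(24.3)² + 0.008(94000) − 1.4(53) = 70.6 − 190.7283 + 752 − 74.2 = 557.6717.
∂x/∂P_z = −1.4, so E_xy = -1.4·(53/557.6717) ≈ -0.13.
E_xy < 0: the goods are complements.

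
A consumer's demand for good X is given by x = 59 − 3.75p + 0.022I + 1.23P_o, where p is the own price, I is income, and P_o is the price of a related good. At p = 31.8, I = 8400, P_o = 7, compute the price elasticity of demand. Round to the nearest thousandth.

At the given point, x = 59 − 3.75(31.8) + 0.022(8400) + 1.23(7) = 59 − 119.25 + 184.8 + 8.61 = 133.16.
∂x/∂p = −3.75, so E_p = (−3.75)·(31.8/133.16) ≈ -0.896.
|E_p| < 1: demand is inelastic.

-0.896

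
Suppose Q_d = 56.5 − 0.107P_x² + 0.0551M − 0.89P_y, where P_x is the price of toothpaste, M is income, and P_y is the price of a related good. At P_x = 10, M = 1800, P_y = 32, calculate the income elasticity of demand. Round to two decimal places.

At the given point, Q_d = 56.5 − 0.107(10)² + 0.0551(1800) − 0.89(32) = 56.5 − 10.7 + 99.18 − 28.48 = 116.5.
∂Q_d/∂M = +0.0551, so E_I = 0.0551·(1800/116.5) ≈ 0.85.
E_I ∈ (0,1): normal good (necessity).

0.85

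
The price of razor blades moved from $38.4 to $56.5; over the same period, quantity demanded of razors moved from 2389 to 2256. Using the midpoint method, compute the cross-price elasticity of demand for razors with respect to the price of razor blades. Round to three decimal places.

-0.150

%ΔQ_x = (2256 − 2389)/[(2389+2256)/2] = -133/2322.5 ≈ -0.0573.
%ΔP_y = (56.5 − 38.4)/[(38.4+56.5)/2] ≈ 0.3815.
E_xy = -0.0573/0.3815 ≈ -0.150.
E_xy < 0, so razors and razor blades are complements.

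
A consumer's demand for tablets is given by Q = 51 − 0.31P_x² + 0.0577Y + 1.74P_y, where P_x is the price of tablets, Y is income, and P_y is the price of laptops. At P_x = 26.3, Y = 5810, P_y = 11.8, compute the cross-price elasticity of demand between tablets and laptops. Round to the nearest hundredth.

0.11

First evaluate Q: 51 − 0.31(26.3)² + 0.0577(5810) + 1.74(11.8) = 51 − 214.4239 + 335.237 + 20.532 = 192.3451.
∂Q/∂P_y = +1.74, so E_xy = 1.74·(11.8/192.3451) ≈ 0.11.
E_xy > 0: the goods are substitutes.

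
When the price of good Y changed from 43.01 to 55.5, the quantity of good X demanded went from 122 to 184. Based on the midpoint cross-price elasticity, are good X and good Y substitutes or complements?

substitutes

%ΔQ_x = (184 − 122)/[(122+184)/2] = 62/153 ≈ 0.4052.
%ΔP_y = (55.5 − 43.01)/[(43.01+55.5)/2] ≈ 0.2536.
E_xy = 0.4052/0.2536 ≈ 1.598.
E_xy > 0, so the goods are substitutes.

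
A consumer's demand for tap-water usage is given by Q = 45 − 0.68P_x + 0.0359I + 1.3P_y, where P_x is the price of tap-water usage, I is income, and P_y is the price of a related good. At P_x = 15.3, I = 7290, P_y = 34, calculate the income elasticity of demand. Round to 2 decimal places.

Evaluating quantity at (P_x, I, P_y) gives Q = 45 − 0.68(15.3) + 0.0359(7290) + 1.3(34) = 45 − 10.404 + 261.711 + 44.2 = 340.507.
∂Q/∂I = +0.0359, so E_I = 0.0359·(7290/340.507) ≈ 0.77.
E_I ∈ (0,1): normal good (necessity).

0.77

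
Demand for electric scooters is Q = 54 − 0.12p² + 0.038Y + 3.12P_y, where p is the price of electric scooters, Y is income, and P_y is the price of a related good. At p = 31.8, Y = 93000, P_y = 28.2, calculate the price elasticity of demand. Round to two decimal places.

-0.07

Substituting, Q = 54 − 0.12(31.8)² + 0.038(93000) + 3.12(28.2) = 54 − 121.3488 + 3534 + 87.984 = 3554.6352.
∂Q/∂p = −2·0.12·p = -7.632, so E_p = -7.632·(31.8/3554.6352) ≈ -0.07.
|E_p| < 1: demand is inelastic.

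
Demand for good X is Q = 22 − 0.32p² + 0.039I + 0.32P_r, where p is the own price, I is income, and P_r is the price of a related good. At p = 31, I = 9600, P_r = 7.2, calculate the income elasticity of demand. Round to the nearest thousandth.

4.106

Evaluating quantity at (p, I, P_r) gives Q = 22 − 0.32(31)² + 0.039(9600) + 0.32(7.2) = 22 − 307.52 + 374.4 + 2.304 = 91.184.
∂Q/∂I = +0.039, so E_I = 0.039·(9600/91.184) ≈ 4.106.
E_I > 1: normal good (luxury).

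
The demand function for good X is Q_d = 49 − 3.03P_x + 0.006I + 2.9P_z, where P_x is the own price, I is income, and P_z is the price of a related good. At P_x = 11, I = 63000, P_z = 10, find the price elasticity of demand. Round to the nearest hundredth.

First evaluate Q_d: 49 − 3.03(11) + 0.006(63000) + 2.9(10) = 49 − 33.33 + 378 + 29 = 422.67.
∂Q_d/∂P_x = −3.03, so E_p = (−3.03)·(11/422.67) ≈ -0.08.
|E_p| < 1: demand is inelastic.

-0.08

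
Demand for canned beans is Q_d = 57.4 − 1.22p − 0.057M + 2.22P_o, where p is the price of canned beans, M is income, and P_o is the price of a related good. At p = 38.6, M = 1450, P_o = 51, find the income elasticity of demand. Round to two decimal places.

-2.02

First evaluate Q_d: 57.4 − 1.22(38.6) − 0.057(1450) + 2.22(51) = 57.4 − 47.092 − 82.65 + 113.22 = 40.878.
∂Q_d/∂M = −0.057, so E_I = -0.057·(1450/40.878) ≈ -2.02.
E_I < 0: inferior good.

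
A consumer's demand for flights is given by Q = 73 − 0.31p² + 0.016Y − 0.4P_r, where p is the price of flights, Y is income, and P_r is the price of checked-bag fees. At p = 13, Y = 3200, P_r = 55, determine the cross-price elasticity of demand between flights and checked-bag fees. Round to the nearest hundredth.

Evaluating quantity at (p, Y, P_r) gives Q = 73 − 0.31(13)² + 0.016(3200) − 0.4(55) = 73 − 52.39 + 51.2 − 22 = 49.81.
∂Q/∂P_r = −0.4, so E_xy = -0.4·(55/49.81) ≈ -0.44.
E_xy < 0: the goods are complements.

-0.44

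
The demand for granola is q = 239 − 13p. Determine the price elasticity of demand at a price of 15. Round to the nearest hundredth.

At p = 15, q = 44.
dq/dp = −13.
Point elasticity E = (dq/dp)·(p/q) = -13 × 15/44 ≈ -4.43.
|E| > 1, so demand is elastic at this price.

-4.43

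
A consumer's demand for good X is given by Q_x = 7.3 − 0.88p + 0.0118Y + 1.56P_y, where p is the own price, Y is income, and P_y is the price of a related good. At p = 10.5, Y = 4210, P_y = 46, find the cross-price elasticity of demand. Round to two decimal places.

0.60

Q_x = 7.3 − 0.88(10.5) + 0.0118(4210) + 1.56(46) = 7.3 − 9.24 + 49.678 + 71.76 = 119.498.
∂Q_x/∂P_y = +1.56, so E_xy = 1.56·(46/119.498) ≈ 0.60.
E_xy > 0: the goods are substitutes.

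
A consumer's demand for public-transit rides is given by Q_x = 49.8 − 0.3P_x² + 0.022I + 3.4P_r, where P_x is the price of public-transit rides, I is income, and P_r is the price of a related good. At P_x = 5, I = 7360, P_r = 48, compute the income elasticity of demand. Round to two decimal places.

Substituting, Q_x = 49.8 − 0.3(5)² + 0.022(7360) + 3.4(48) = 49.8 − 7.5 + 161.92 + 163.2 = 367.42.
∂Q_x/∂I = +0.022, so E_I = 0.022·(7360/367.42) ≈ 0.44.
E_I ∈ (0,1): normal good (necessity).

0.44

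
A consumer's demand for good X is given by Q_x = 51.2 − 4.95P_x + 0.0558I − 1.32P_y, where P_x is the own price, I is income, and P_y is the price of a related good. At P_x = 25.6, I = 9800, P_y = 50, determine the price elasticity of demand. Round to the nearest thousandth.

Evaluating quantity at (P_x, I, P_y) gives Q_x = 51.2 − 4.95(25.6) + 0.0558(9800) − 1.32(50) = 51.2 − 126.72 + 546.84 − 66 = 405.32.
∂Q_x/∂P_x = −4.95, so E_p = (−4.95)·(25.6/405.32) ≈ -0.313.
|E_p| < 1: demand is inelastic.

-0.313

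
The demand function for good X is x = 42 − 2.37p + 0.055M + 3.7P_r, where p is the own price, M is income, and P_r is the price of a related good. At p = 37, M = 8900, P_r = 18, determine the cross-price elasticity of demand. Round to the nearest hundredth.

Evaluating quantity at (p, M, P_r) gives x = 42 − 2.37(37) + 0.055(8900) + 3.7(18) = 42 − 87.69 + 489.5 + 66.6 = 510.41.
∂x/∂P_r = +3.7, so E_xy = 3.7·(18/510.41) ≈ 0.13.
E_xy > 0: the goods are substitutes.

0.13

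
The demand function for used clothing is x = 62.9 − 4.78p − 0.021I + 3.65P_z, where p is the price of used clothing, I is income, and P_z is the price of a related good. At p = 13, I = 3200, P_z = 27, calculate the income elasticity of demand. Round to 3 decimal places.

-2.093

First evaluate x: 62.9 − 4.78(13) − 0.021(3200) + 3.65(27) = 62.9 − 62.14 − 67.2 + 98.55 = 32.11.
∂x/∂I = −0.021, so E_I = -0.021·(3200/32.11) ≈ -2.093.
E_I < 0: inferior good.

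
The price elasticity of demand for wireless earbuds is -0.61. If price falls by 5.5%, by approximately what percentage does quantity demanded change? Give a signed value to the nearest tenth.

%ΔQ ≈ E × %ΔP = (-0.61) × (-5.5%) ≈ 3.4%.

3.4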